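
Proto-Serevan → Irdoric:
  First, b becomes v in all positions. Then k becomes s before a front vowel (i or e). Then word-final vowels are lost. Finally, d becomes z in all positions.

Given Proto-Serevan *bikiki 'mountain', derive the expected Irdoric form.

Irdoric: *bikiki
  bikiki → vikiki   [unconditioned shift]
  vikiki → visisi   [palatalisation]
  visisi → visis   [apocope]
  visis (rule 4 does not apply)
  giving Irdoric visis.

visis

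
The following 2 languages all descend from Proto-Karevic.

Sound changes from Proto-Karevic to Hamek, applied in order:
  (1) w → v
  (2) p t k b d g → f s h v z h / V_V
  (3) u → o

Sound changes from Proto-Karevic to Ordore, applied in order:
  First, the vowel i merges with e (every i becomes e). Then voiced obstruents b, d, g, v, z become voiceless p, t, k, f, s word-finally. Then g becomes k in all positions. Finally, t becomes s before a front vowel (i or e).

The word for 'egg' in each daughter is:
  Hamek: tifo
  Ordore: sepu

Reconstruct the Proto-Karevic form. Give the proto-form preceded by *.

*tipu

Position 4: Hamek has o, Ordore has u. Ordore preserves u here (none of its changes turn any other segment into u), so the proto-segment is *u.
Position 3: Hamek has f, Ordore has p. Taking the neighbouring segments as reconstructed: Hamek f could go back to *p or *f; Ordore p can only go back to *p — the one source consistent with every daughter is *p.
Position 1: Hamek has t, Ordore has s. Hamek preserves t here (none of its changes turn any other segment into t), so the proto-segment is *t.
Verify the candidate proto-form against each daughter:
Hamek: *tipu > tifu > tifo  (by intervocalic lenition, vowel merger)
Ordore: start from *tipu.
  rule 1 (vowel merger): tipu → tepu
  rule 2: no change — tepu
  rule 3: no change — tepu
  rule 4 (palatalisation): tepu → sepu
  ⇒ Ordore sepu
*tipu is the unique common source.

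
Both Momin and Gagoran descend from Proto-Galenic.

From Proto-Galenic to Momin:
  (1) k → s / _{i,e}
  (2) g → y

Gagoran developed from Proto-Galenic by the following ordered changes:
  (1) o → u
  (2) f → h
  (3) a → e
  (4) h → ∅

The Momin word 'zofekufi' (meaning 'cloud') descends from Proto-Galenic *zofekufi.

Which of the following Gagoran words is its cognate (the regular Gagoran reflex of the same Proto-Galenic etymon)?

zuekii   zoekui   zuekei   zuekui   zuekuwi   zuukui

zuekui

Gagoran: start from *zofekufi.
  rule 1 (vowel merger): zofekufi → zufekufi
  rule 2 (unconditioned shift): zufekufi → zuhekuhi
  rule 3: no change — zuhekuhi
  rule 4 (h-loss): zuhekuhi → zuekui
  ⇒ Gagoran zuekui
Only 'zuekui' matches the regular Gagoran development of *zofekufi.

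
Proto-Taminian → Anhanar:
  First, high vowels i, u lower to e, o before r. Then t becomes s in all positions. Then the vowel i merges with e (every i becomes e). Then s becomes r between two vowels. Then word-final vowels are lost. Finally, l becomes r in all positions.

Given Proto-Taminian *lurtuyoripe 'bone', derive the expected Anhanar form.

Anhanar: *lurtuyoripe
  lurtuyoripe → lortuyoripe   [pre-rhotic lowering]
  lortuyoripe → lorsuyoripe   [unconditioned shift]
  lorsuyoripe → lorsuyorepe   [vowel merger]
  lorsuyorepe (rule 4 does not apply)
  lorsuyorepe → lorsuyorep   [apocope]
  lorsuyorep → rorsuyorep   [unconditioned shift]
  giving Anhanar rorsuyorep.

rorsuyorep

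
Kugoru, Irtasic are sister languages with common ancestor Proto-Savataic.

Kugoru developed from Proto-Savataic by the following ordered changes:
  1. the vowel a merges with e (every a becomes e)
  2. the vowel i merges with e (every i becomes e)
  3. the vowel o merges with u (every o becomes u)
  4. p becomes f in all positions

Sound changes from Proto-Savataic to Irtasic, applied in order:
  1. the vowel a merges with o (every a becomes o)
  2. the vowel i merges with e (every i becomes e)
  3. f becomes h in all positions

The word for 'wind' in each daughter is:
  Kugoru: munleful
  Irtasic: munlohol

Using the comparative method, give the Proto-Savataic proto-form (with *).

*munlafol

Position 6: Kugoru has f, Irtasic has h. Taking the neighbouring segments as reconstructed: Kugoru f could go back to *p or *f; Irtasic h could go back to *f or *h — the one source consistent with every daughter is *f.
Position 5: Kugoru has e, Irtasic has o. Taking the neighbouring segments as reconstructed: Kugoru e could go back to *a or *e or *i; Irtasic o could go back to *a or *o — the one source consistent with every daughter is *a.
Verify the candidate proto-form against each daughter:
Kugoru: start from *munlafol.
  rule 1 (vowel merger): munlafol → munlefol
  rule 2: no change — munlefol
  rule 3 (vowel merger): munlefol → munleful
  rule 4: no change — munleful
  ⇒ Kugoru munleful
Irtasic: start from *munlafol.
  rule 1 (vowel merger): munlafol → munlofol
  rule 2: no change — munlofol
  rule 3 (unconditioned shift): munlofol → munlohol
  ⇒ Irtasic munlohol
*munlafol is the unique common source.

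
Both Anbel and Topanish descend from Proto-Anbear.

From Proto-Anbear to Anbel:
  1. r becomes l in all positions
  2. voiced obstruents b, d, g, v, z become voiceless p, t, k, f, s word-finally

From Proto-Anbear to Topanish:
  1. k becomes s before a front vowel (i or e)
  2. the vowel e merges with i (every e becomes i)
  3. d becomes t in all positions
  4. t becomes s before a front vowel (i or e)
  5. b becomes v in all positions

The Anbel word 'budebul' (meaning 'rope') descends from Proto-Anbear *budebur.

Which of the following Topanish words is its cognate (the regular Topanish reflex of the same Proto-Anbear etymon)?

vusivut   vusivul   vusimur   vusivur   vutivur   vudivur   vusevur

vusivur

Topanish: start from *budebur.
  rule 1: no change — budebur
  rule 2 (vowel merger): budebur → budibur
  rule 3 (unconditioned shift): budibur → butibur
  rule 4 (palatalisation): butibur → busibur
  rule 5 (unconditioned shift): busibur → vusivur
  ⇒ Topanish vusivur
Among the options, 'vusivur' alone shows every Topanish change applied in order.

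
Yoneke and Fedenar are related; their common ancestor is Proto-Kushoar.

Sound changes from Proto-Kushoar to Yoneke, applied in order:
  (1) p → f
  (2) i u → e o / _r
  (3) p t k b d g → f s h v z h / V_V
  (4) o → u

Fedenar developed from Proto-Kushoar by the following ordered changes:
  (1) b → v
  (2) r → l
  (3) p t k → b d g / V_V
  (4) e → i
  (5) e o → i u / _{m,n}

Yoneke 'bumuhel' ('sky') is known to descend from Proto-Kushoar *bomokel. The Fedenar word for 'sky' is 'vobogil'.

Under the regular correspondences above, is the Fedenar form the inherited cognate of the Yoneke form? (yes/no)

Derive the expected Fedenar reflex of *bomokel:
Fedenar: start from *bomokel.
  rule 1 (unconditioned shift): bomokel → vomokel
  rule 2: no change — vomokel
  rule 3 (intervocalic voicing): vomokel → vomogel
  rule 4 (vowel merger): vomogel → vomogil
  rule 5 (pre-nasal raising): vomogil → vumogil
  ⇒ Fedenar vumogil
The regular Fedenar reflex would be 'vumogil', but the attested form is 'vobogil'. The correspondence is irregular, so they are not cognates (the Fedenar form has a different source).

no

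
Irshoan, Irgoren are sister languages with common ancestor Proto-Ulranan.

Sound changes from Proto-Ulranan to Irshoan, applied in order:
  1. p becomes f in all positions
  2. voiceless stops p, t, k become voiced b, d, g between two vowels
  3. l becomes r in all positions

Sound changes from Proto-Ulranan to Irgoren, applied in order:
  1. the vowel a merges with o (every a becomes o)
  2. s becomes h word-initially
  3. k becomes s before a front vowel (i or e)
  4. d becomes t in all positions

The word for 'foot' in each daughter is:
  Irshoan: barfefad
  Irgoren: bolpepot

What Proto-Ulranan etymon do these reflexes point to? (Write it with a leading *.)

*balpepad

Position 2: Irshoan has a, Irgoren has o. Irshoan preserves a here (none of its changes turn any other segment into a), so the proto-segment is *a.
Position 4: Irshoan has f, Irgoren has p. Irgoren preserves p here (none of its changes turn any other segment into p), so the proto-segment is *p.
Position 7: Irshoan has a, Irgoren has o. Irshoan preserves a here (none of its changes turn any other segment into a), so the proto-segment is *a.
Continuing position by position gives *balpepad; check it forward:
Irshoan: *balpepad > balfefad > barfefad  (by unconditioned shift, unconditioned shift)
Irgoren: *balpepad
  balpepad → bolpepod   [vowel merger]
  bolpepod (rule 2 does not apply)
  bolpepod (rule 3 does not apply)
  bolpepod → bolpepot   [unconditioned shift]
  giving Irgoren bolpepot.
Only *balpepad yields all of Irshoan barfefad, Irgoren bolpepot.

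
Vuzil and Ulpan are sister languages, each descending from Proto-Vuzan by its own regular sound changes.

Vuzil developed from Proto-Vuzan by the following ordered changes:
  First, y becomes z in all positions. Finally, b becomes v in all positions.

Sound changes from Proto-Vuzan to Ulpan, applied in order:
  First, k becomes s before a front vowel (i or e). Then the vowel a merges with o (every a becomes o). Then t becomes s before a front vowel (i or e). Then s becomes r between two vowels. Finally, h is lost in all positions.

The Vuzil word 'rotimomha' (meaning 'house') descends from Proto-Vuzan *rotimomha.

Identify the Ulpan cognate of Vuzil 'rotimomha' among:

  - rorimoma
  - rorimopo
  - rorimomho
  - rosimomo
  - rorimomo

Ulpan: start from *rotimomha.
  rule 1: no change — rotimomha
  rule 2 (vowel merger): rotimomha → rotimomho
  rule 3 (palatalisation): rotimomho → rosimomho
  rule 4 (rhotacism): rosimomho → rorimomho
  rule 5 (h-loss): rorimomho → rorimomo
  ⇒ Ulpan rorimomo
Only 'rorimomo' matches the regular Ulpan development of *rotimomha.

rorimomo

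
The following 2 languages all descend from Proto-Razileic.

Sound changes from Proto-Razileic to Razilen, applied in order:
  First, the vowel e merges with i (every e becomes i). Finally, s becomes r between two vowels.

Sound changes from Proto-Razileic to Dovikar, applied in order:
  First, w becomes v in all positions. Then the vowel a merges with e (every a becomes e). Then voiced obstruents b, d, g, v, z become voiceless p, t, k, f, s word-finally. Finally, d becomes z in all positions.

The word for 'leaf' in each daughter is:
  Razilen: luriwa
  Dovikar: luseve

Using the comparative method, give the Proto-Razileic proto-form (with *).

*lusewa

Position 4: Razilen has i, Dovikar has e. Taking the neighbouring segments as reconstructed: Razilen i could go back to *e or *i; Dovikar e could go back to *a or *e — the one source consistent with every daughter is *e.
Position 3: Razilen has r, Dovikar has s. Taking the neighbouring segments as reconstructed: Razilen r could go back to *s or *r; Dovikar s can only go back to *s — the one source consistent with every daughter is *s.
Verify the candidate proto-form against each daughter:
Razilen: *lusewa > lusiwa > luriwa  (by vowel merger, rhotacism)
Dovikar: *lusewa > luseva > luseve  (by unconditioned shift, vowel merger)
No other proto-form is consistent with every reflex, so the reconstruction is *lusewa.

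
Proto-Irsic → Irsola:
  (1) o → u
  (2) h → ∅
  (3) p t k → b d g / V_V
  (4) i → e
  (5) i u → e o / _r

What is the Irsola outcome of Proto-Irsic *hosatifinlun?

usadefenlun

Irsola: *hosatifinlun
  hosatifinlun → husatifinlun   [vowel merger]
  husatifinlun → usatifinlun   [h-loss]
  usatifinlun → usadifinlun   [intervocalic voicing]
  usadifinlun → usadefenlun   [vowel merger]
  usadefenlun (rule 5 does not apply)
  giving Irsola usadefenlun.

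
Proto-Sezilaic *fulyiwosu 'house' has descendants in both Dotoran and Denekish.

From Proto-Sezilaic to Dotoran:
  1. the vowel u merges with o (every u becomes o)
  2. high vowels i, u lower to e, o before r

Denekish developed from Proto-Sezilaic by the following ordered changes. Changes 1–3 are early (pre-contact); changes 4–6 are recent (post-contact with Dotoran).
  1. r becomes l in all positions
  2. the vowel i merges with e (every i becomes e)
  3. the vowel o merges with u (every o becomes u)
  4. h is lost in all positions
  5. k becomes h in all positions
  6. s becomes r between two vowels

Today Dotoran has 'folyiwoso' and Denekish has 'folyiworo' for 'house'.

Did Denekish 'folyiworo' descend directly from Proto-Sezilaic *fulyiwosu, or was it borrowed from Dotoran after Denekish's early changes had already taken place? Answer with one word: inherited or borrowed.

If inherited, *fulyiwosu would pass through all of Denekish's changes:
Denekish: start from *fulyiwosu.
  rule 1: no change — fulyiwosu
  rule 2 (vowel merger): fulyiwosu → fulyewosu
  rule 3 (vowel merger): fulyewosu → fulyewusu
  rule 4: no change — fulyewusu
  rule 5: no change — fulyewusu
  rule 6 (rhotacism): fulyewusu → fulyewuru
  ⇒ Denekish fulyewuru
If borrowed from Dotoran 'folyiwoso' after the early changes, it would undergo only the recent ones:
  rule 4 (h-loss): no change (folyiwoso)
  rule 5 (unconditioned shift): no change (folyiwoso)
  rule 6 (rhotacism): folyiwoso → folyiworo
  ⇒ as a loan: folyiworo
Denekish 'folyiworo' matches the loan outcome 'folyiworo', not the inherited 'fulyewuru' — it skipped the early Denekish changes, so it was borrowed from Dotoran.

borrowed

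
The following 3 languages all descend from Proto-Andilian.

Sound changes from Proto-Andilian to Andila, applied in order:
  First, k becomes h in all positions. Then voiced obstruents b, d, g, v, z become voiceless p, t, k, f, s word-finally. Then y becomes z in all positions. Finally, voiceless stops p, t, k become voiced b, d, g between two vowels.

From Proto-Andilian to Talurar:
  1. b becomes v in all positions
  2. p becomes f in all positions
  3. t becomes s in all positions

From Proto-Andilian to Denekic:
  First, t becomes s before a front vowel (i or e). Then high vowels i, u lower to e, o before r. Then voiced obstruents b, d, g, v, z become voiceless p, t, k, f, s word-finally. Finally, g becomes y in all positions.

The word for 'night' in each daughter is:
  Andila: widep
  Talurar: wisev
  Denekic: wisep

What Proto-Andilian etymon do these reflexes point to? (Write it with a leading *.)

*witeb

Position 3: Andila has d, Talurar has s, Denekic has s. Taking the neighbouring segments as reconstructed: Andila d could go back to *t or *d; Talurar s could go back to *t or *s; Denekic s could go back to *t or *s — the one source consistent with every daughter is *t.
Position 5: Andila has p, Talurar has v, Denekic has p. Taking the neighbouring segments as reconstructed: Andila p could go back to *p or *b; Talurar v could go back to *b or *v; Denekic p could go back to *p or *b — the one source consistent with every daughter is *b.
Continuing position by position gives *witeb; check it forward:
Andila: *witeb > witep > widep  (by final devoicing, intervocalic voicing)
Talurar: *witeb > witev > wisev  (by unconditioned shift, unconditioned shift)
Denekic: *witeb > wiseb > wisep  (by palatalisation, final devoicing)
No other proto-form is consistent with every reflex, so the reconstruction is *witeb.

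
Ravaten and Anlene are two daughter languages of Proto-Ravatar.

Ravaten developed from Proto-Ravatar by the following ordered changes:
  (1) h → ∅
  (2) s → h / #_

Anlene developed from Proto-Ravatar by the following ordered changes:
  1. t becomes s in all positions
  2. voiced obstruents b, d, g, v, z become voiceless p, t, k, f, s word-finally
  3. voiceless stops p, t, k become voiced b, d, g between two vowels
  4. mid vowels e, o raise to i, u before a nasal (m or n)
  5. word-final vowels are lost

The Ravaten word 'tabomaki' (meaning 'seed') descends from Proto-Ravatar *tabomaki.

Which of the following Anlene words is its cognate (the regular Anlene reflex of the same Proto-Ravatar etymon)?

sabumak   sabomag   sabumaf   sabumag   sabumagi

Anlene: *tabomaki > sabomaki > sabomagi > sabumagi > sabumag  (by unconditioned shift, intervocalic voicing, pre-nasal raising, apocope)
Only 'sabumag' matches the regular Anlene development of *tabomaki.

sabumag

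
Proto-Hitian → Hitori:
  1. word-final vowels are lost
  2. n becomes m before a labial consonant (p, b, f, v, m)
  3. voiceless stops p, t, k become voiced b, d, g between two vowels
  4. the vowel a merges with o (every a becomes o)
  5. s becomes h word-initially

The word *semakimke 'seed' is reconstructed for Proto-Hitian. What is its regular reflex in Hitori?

Hitori: start from *semakimke.
  rule 1 (apocope): semakimke → semakimk
  rule 2: no change — semakimk
  rule 3 (intervocalic voicing): semakimk → semagimk
  rule 4 (vowel merger): semagimk → semogimk
  rule 5 (debuccalisation): semogimk → hemogimk
  ⇒ Hitori hemogimk

hemogimk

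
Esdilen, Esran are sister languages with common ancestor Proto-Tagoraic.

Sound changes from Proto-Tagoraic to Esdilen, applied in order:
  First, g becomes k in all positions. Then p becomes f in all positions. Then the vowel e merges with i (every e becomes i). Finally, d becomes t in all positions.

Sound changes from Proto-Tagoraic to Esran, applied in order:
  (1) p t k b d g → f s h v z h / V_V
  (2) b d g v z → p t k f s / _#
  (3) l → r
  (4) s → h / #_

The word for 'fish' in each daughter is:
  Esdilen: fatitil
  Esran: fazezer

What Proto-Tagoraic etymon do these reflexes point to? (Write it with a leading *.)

*fadedel

Position 6: Esdilen has i, Esran has e. Esran preserves e here (none of its changes turn any other segment into e), so the proto-segment is *e.
Position 5: Esdilen has t, Esran has z. Taking the neighbouring segments as reconstructed: Esdilen t could go back to *t or *d; Esran z could go back to *d or *z — the one source consistent with every daughter is *d.
Position 3: Esdilen has t, Esran has z. Taking the neighbouring segments as reconstructed: Esdilen t could go back to *t or *d; Esran z could go back to *d or *z — the one source consistent with every daughter is *d.
Continuing position by position gives *fadedel; check it forward:
Esdilen: start from *fadedel.
  rule 1: no change — fadedel
  rule 2: no change — fadedel
  rule 3 (vowel merger): fadedel → fadidil
  rule 4 (unconditioned shift): fadidil → fatitil
  ⇒ Esdilen fatitil
Esran: *fadedel > fazezel > fazezer  (by intervocalic lenition, unconditioned shift)
*fadedel is the unique common source.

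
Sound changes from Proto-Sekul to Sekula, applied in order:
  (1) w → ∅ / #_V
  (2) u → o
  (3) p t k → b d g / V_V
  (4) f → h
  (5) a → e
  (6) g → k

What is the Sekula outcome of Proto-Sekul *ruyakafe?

royekehe

Sekula: start from *ruyakafe.
  rule 1: no change — ruyakafe
  rule 2 (vowel merger): ruyakafe → royakafe
  rule 3 (intervocalic voicing): royakafe → royagafe
  rule 4 (unconditioned shift): royagafe → royagahe
  rule 5 (vowel merger): royagahe → royegehe
  rule 6 (unconditioned shift): royegehe → royekehe
  ⇒ Sekula royekehe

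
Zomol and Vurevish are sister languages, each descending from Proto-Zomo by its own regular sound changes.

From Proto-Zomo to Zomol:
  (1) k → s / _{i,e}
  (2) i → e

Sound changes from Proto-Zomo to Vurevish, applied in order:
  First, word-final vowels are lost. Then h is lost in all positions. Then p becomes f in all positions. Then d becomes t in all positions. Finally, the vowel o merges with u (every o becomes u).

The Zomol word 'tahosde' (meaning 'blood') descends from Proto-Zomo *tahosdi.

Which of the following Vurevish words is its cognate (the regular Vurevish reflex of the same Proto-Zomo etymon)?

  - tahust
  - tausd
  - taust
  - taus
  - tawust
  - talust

taust

Vurevish: *tahosdi > tahosd > taosd > taost > taust  (by apocope, h-loss, unconditioned shift, vowel merger)
Only 'taust' matches the regular Vurevish development of *tahosdi.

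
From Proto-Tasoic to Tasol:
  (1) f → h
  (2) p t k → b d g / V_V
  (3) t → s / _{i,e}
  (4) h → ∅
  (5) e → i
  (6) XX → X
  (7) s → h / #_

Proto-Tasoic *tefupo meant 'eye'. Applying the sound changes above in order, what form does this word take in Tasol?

Tasol: *tefupo
  tefupo → tehupo   [unconditioned shift]
  tehupo → tehubo   [intervocalic voicing]
  tehubo → sehubo   [palatalisation]
  sehubo → seubo   [h-loss]
  seubo → siubo   [vowel merger]
  siubo (rule 6 does not apply)
  siubo → hiubo   [debuccalisation]
  giving Tasol hiubo.

hiubo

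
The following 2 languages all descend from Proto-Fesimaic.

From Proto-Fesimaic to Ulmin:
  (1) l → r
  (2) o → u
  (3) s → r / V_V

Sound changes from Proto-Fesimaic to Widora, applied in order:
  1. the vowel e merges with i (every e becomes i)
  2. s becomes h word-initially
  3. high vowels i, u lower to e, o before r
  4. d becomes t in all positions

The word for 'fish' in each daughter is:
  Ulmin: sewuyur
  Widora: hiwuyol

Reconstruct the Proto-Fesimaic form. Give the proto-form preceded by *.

Position 7: Ulmin has r, Widora has l. Widora preserves l here (none of its changes turn any other segment into l), so the proto-segment is *l.
Position 6: Ulmin has u, Widora has o. Taking the neighbouring segments as reconstructed: Ulmin u could go back to *o or *u; Widora o can only go back to *o — the one source consistent with every daughter is *o.
Verify the candidate proto-form against each daughter:
Ulmin: *sewuyol
  sewuyol → sewuyor   [unconditioned shift]
  sewuyor → sewuyur   [vowel merger]
  sewuyur (rule 3 does not apply)
  giving Ulmin sewuyur.
Widora: *sewuyol > siwuyol > hiwuyol  (by vowel merger, debuccalisation)
No other proto-form is consistent with every reflex, so the reconstruction is *sewuyol.

*sewuyol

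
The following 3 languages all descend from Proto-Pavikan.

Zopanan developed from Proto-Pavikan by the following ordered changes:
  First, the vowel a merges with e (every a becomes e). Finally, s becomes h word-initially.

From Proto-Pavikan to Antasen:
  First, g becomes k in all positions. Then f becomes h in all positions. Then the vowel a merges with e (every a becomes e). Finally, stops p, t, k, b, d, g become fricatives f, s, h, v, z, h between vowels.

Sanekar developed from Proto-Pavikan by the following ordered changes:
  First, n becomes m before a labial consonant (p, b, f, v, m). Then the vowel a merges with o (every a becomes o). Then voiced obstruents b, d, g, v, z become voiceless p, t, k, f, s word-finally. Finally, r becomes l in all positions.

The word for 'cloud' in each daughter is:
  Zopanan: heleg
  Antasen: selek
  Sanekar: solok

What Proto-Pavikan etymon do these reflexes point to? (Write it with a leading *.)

Position 4: Zopanan has e, Antasen has e, Sanekar has o. Taking the neighbouring segments as reconstructed: Zopanan e could go back to *a or *e; Antasen e could go back to *a or *e; Sanekar o could go back to *a or *o — the one source consistent with every daughter is *a.
Position 5: Zopanan has g, Antasen has k, Sanekar has k. Zopanan preserves g here (none of its changes turn any other segment into g), so the proto-segment is *g.
This points to *salag. Verify forward in each daughter:
Zopanan: start from *salag.
  rule 1 (vowel merger): salag → seleg
  rule 2 (debuccalisation): seleg → heleg
  ⇒ Zopanan heleg
Antasen: start from *salag.
  rule 1 (unconditioned shift): salag → salak
  rule 2: no change — salak
  rule 3 (vowel merger): salak → selek
  rule 4: no change — selek
  ⇒ Antasen selek
Sanekar: start from *salag.
  rule 1: no change — salag
  rule 2 (vowel merger): salag → solog
  rule 3 (final devoicing): solog → solok
  rule 4: no change — solok
  ⇒ Sanekar solok
*salag is the unique common source.

*salag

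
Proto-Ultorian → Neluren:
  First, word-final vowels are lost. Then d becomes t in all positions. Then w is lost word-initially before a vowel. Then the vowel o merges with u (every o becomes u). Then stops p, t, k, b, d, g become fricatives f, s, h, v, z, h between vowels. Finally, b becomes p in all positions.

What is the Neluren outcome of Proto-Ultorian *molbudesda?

Neluren: start from *molbudesda.
  rule 1 (apocope): molbudesda → molbudesd
  rule 2 (unconditioned shift): molbudesd → molbutest
  rule 3: no change — molbutest
  rule 4 (vowel merger): molbutest → mulbutest
  rule 5 (intervocalic lenition): mulbutest → mulbusest
  rule 6 (unconditioned shift): mulbusest → mulpusest
  ⇒ Neluren mulpusest

mulpusest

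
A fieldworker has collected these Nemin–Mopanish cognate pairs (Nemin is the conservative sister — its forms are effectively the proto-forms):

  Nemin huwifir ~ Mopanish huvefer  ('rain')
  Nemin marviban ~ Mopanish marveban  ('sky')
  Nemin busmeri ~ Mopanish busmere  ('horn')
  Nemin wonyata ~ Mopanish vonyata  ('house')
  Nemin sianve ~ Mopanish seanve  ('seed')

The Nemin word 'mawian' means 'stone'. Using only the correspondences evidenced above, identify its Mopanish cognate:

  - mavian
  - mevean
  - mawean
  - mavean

mavean

huwifir ~ huvefer — Nemin w corresponds to Mopanish v between vowels (before a front vowel).
sianve ~ seanve — Nemin i corresponds to Mopanish e after a consonant, before a back vowel.
Applying these to Nemin 'mawian':
  mawian → mavian   (w→v between vowels (before a front vowel))
  mavian → mavean   (i→e after a consonant, before a back vowel)
So the Mopanish cognate is 'mavean'.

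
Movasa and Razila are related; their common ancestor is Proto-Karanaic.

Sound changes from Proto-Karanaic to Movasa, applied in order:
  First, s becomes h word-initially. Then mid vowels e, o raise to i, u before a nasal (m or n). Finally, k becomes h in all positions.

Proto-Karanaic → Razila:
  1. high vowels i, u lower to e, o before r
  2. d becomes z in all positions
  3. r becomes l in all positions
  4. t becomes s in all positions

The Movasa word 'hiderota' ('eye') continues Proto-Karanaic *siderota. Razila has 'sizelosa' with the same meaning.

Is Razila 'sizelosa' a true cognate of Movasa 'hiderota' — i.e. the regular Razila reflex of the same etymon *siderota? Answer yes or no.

Derive the expected Razila reflex of *siderota:
Razila: *siderota > sizerota > sizelota > sizelosa  (by unconditioned shift, unconditioned shift, unconditioned shift)
Razila 'sizelosa' matches the regular reflex exactly, so the pair is cognate.

yes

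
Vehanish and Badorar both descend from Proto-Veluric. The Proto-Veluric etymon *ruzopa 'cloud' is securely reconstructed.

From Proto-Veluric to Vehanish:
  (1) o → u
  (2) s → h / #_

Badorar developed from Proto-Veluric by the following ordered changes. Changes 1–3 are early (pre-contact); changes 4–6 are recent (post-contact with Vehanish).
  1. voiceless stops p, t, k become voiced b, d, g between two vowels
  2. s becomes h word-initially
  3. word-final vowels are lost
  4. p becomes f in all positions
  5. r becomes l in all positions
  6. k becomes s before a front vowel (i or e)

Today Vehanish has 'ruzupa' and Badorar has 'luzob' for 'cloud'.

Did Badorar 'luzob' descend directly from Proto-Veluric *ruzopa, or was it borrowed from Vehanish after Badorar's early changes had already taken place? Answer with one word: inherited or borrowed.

inherited

If inherited, *ruzopa would pass through all of Badorar's changes:
Badorar: *ruzopa > ruzoba > ruzob > luzob  (by intervocalic voicing, apocope, unconditioned shift)
If borrowed from Vehanish 'ruzupa' after the early changes, it would undergo only the recent ones:
  rule 4 (unconditioned shift): ruzupa → ruzufa
  rule 5 (unconditioned shift): ruzufa → luzufa
  rule 6 (palatalisation): no change (luzufa)
  ⇒ as a loan: luzufa
Badorar 'luzob' matches the inherited outcome exactly, so it is an inherited cognate, not a loan.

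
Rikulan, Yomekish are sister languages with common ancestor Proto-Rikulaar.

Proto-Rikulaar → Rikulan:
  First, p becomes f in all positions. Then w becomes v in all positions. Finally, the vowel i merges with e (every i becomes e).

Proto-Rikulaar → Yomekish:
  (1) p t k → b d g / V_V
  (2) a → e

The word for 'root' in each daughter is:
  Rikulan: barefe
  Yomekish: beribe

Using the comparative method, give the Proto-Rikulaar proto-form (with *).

Position 4: Rikulan has e, Yomekish has i. Yomekish preserves i here (none of its changes turn any other segment into i), so the proto-segment is *i.
Position 5: Rikulan has f, Yomekish has b. Taking the neighbouring segments as reconstructed: Rikulan f could go back to *p or *f; Yomekish b could go back to *p or *b — the one source consistent with every daughter is *p.
Continuing position by position gives *baripe; check it forward:
Rikulan: *baripe
  baripe → barife   [unconditioned shift]
  barife (rule 2 does not apply)
  barife → barefe   [vowel merger]
  giving Rikulan barefe.
Yomekish: start from *baripe.
  rule 1 (intervocalic voicing): baripe → baribe
  rule 2 (vowel merger): baribe → beribe
  ⇒ Yomekish beribe
Only *baripe yields all of Rikulan barefe, Yomekish beribe.

*baripe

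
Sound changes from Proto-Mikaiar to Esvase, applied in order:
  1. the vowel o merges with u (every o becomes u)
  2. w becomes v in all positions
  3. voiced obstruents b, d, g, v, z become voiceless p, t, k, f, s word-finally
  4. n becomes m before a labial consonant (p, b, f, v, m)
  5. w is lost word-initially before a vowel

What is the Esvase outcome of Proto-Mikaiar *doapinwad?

Esvase: start from *doapinwad.
  rule 1 (vowel merger): doapinwad → duapinwad
  rule 2 (unconditioned shift): duapinwad → duapinvad
  rule 3 (final devoicing): duapinvad → duapinvat
  rule 4 (nasal place assimilation): duapinvat → duapimvat
  rule 5: no change — duapimvat
  ⇒ Esvase duapimvat

duapimvat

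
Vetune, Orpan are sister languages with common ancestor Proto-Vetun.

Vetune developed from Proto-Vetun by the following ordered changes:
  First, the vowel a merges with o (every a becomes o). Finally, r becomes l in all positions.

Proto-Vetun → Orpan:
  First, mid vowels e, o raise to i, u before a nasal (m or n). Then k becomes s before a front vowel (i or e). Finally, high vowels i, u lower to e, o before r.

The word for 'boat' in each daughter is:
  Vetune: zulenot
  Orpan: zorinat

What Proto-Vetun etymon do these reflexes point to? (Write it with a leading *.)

Position 2: Vetune has u, Orpan has o. Vetune preserves u here (none of its changes turn any other segment into u), so the proto-segment is *u.
Position 4: Vetune has e, Orpan has i. Vetune preserves e here (none of its changes turn any other segment into e), so the proto-segment is *e.
Continuing position by position gives *zurenat; check it forward:
Vetune: *zurenat
  zurenat → zurenot   [vowel merger]
  zurenot → zulenot   [unconditioned shift]
  giving Vetune zulenot.
Orpan: start from *zurenat.
  rule 1 (pre-nasal raising): zurenat → zurinat
  rule 2: no change — zurinat
  rule 3 (pre-rhotic lowering): zurinat → zorinat
  ⇒ Orpan zorinat
No other proto-form is consistent with every reflex, so the reconstruction is *zurenat.

*zurenat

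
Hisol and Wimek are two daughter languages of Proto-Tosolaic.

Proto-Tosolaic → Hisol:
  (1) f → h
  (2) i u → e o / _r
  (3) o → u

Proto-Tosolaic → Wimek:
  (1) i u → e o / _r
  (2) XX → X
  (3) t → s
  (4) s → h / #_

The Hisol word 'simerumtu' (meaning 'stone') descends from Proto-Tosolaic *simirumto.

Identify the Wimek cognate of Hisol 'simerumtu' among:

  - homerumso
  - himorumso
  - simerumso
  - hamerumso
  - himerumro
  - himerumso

himerumso

Wimek: start from *simirumto.
  rule 1 (pre-rhotic lowering): simirumto → simerumto
  rule 2: no change — simerumto
  rule 3 (unconditioned shift): simerumto → simerumso
  rule 4 (debuccalisation): simerumso → himerumso
  ⇒ Wimek himerumso
Among the options, 'himerumso' alone shows every Wimek change applied in order.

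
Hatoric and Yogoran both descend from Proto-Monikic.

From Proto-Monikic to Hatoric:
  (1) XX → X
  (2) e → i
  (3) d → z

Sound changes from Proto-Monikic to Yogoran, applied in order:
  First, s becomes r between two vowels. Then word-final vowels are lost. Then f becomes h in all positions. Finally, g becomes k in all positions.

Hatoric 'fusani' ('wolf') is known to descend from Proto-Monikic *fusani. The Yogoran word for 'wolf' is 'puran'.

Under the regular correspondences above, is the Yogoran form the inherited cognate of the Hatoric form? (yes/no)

Derive the expected Yogoran reflex of *fusani:
Yogoran: start from *fusani.
  rule 1 (rhotacism): fusani → furani
  rule 2 (apocope): furani → furan
  rule 3 (unconditioned shift): furan → huran
  rule 4: no change — huran
  ⇒ Yogoran huran
The regular Yogoran reflex would be 'huran', but the attested form is 'puran'. The correspondence is irregular, so they are not cognates (the Yogoran form has a different source).

no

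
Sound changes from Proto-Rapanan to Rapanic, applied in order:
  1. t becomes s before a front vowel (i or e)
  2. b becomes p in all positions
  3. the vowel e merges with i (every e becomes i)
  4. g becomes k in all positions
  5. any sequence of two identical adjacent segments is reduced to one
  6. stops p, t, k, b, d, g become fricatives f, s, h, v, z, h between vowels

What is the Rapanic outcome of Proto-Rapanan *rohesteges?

rohisihis

Rapanic: *rohesteges > rohesseges > rohissigis > rohissikis > rohisikis > rohisihis  (by palatalisation, vowel merger, unconditioned shift, degemination, intervocalic lenition)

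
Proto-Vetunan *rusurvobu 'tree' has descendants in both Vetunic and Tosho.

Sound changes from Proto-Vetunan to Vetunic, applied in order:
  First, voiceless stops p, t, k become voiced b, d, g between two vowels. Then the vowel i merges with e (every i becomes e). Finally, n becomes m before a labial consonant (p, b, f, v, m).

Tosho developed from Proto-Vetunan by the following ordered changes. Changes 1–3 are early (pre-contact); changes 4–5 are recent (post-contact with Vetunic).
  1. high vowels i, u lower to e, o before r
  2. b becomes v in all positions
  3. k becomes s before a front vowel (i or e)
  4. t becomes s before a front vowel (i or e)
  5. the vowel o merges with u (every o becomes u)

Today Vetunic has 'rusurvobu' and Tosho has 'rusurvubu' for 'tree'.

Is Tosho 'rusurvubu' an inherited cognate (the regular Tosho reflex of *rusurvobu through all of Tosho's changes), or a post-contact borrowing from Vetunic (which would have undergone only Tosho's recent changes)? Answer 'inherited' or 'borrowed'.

borrowed

If inherited, *rusurvobu would pass through all of Tosho's changes:
Tosho: *rusurvobu
  rusurvobu → rusorvobu   [pre-rhotic lowering]
  rusorvobu → rusorvovu   [unconditioned shift]
  rusorvovu (rule 3 does not apply)
  rusorvovu (rule 4 does not apply)
  rusorvovu → rusurvuvu   [vowel merger]
  giving Tosho rusurvuvu.
If borrowed from Vetunic 'rusurvobu' after the early changes, it would undergo only the recent ones:
  rule 4 (palatalisation): no change (rusurvobu)
  rule 5 (vowel merger): rusurvobu → rusurvubu
  ⇒ as a loan: rusurvubu
Tosho 'rusurvubu' matches the loan outcome 'rusurvubu', not the inherited 'rusurvuvu' — it skipped the early Tosho changes, so it was borrowed from Vetunic.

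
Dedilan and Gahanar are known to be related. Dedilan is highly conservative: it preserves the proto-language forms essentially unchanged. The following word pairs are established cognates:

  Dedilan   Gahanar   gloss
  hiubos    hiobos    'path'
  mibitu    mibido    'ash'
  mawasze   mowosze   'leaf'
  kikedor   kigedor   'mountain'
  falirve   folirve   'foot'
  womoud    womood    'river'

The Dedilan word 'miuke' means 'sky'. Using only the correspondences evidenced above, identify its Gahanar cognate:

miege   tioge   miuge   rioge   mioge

womoud ~ womood — Dedilan u corresponds to Gahanar o after a vowel, before a consonant other than r, m, n, p, b, f, v.
kikedor ~ kigedor — Dedilan k corresponds to Gahanar g between vowels (before a front vowel).
Applying these to Dedilan 'miuke':
  miuke → mioke   (u→o after a vowel, before a consonant other than r, m, n, p, b, f, v)
  mioke → mioge   (k→g between vowels (before a front vowel))
So the Gahanar cognate is 'mioge'.

mioge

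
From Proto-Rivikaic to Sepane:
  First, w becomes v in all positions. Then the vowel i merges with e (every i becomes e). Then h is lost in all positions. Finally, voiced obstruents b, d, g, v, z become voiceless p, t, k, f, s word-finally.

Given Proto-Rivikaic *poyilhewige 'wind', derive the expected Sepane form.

Sepane: *poyilhewige > poyilhevige > poyelhevege > poyelevege  (by unconditioned shift, vowel merger, h-loss)

poyelevege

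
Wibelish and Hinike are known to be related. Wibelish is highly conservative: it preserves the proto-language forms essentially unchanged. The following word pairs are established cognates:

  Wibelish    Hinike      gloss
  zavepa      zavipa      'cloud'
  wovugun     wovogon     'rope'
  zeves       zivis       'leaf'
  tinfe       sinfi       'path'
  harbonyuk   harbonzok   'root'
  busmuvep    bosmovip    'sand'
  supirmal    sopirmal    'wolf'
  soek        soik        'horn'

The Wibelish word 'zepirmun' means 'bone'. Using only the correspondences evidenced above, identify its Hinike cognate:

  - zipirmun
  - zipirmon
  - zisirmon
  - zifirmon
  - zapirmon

zipirmon

zavepa ~ zavipa, busmuvep ~ bosmovip — Wibelish e corresponds to Hinike i after a consonant, before a labial obstruent.
wovugun ~ wovogon — Wibelish u corresponds to Hinike o after a consonant, before a nasal.
Applying these to Wibelish 'zepirmun':
  zepirmun → zipirmun   (e→i after a consonant, before a labial obstruent)
  zipirmun → zipirmon   (u→o after a consonant, before a nasal)
So the Hinike cognate is 'zipirmon'.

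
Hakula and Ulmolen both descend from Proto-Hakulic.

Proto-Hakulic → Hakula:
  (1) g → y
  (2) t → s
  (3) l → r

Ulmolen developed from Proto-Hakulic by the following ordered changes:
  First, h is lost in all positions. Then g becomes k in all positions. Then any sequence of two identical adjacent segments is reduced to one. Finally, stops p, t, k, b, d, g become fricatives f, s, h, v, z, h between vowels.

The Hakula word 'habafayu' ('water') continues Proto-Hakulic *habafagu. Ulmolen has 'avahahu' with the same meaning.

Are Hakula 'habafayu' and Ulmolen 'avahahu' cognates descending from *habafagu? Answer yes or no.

no

Derive the expected Ulmolen reflex of *habafagu:
Ulmolen: start from *habafagu.
  rule 1 (h-loss): habafagu → abafagu
  rule 2 (unconditioned shift): abafagu → abafaku
  rule 3: no change — abafaku
  rule 4 (intervocalic lenition): abafaku → avafahu
  ⇒ Ulmolen avafahu
The regular Ulmolen reflex would be 'avafahu', but the attested form is 'avahahu'. The correspondence is irregular, so they are not cognates (the Ulmolen form has a different source).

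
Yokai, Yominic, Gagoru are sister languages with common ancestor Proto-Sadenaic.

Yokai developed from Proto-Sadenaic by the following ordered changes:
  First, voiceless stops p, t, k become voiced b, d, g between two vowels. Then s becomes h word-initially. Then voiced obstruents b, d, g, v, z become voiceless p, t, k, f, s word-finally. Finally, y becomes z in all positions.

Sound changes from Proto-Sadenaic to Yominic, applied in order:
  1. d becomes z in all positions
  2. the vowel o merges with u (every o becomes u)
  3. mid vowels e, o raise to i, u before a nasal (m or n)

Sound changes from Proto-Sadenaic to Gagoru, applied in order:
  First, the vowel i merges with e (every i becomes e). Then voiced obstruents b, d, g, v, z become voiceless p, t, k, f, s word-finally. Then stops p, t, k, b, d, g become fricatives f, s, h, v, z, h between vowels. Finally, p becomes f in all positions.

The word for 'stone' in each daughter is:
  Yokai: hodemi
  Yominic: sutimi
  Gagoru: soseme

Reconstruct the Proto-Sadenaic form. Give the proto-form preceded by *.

*sotemi

Position 1: Yokai has h, Yominic has s, Gagoru has s. Yominic preserves s here (none of its changes turn any other segment into s), so the proto-segment is *s.
Position 6: Yokai has i, Yominic has i, Gagoru has e. Yokai preserves i here (none of its changes turn any other segment into i), so the proto-segment is *i.
Continuing position by position gives *sotemi; check it forward:
Yokai: *sotemi
  sotemi → sodemi   [intervocalic voicing]
  sodemi → hodemi   [debuccalisation]
  hodemi (rule 3 does not apply)
  hodemi (rule 4 does not apply)
  giving Yokai hodemi.
Yominic: start from *sotemi.
  rule 1: no change — sotemi
  rule 2 (vowel merger): sotemi → sutemi
  rule 3 (pre-nasal raising): sutemi → sutimi
  ⇒ Yominic sutimi
Gagoru: *sotemi
  sotemi → soteme   [vowel merger]
  soteme (rule 2 does not apply)
  soteme → soseme   [intervocalic lenition]
  soseme (rule 4 does not apply)
  giving Gagoru soseme.
No other proto-form is consistent with every reflex, so the reconstruction is *sotemi.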